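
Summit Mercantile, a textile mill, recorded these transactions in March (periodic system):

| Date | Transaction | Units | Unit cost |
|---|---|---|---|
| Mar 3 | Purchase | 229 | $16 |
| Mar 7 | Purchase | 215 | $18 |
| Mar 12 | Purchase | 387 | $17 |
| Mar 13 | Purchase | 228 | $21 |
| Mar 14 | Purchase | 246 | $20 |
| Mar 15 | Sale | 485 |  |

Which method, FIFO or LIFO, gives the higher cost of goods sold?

FIFO COGS: 229 @ $16 + 215 @ $18 + 41 @ $17 = $8,231
LIFO COGS: 246 @ $20 + 228 @ $21 + 11 @ $17 = $9,895

LIFO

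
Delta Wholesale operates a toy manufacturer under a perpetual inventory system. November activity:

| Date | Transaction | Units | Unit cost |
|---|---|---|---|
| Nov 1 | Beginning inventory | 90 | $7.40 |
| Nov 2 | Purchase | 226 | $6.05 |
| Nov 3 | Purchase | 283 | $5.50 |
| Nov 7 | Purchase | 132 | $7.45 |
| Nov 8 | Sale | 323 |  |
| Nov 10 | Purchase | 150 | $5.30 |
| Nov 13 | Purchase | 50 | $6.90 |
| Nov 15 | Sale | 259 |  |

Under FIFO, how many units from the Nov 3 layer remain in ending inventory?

Nov 8, 323 sold [FIFO — oldest first]: 90 @ $7.40 + 226 @ $6.05 + 7 @ $5.50 = $2,071.80
Nov 15, 259 sold [FIFO — oldest first]: 259 @ $5.50 = $1,424.50
Total COGS = $2,071.80 + $1,424.50 = $3,496.30
Ending inventory: 17 @ $5.50 + 132 @ $7.45 + 150 @ $5.30 + 50 @ $6.90 = $2,216.90

17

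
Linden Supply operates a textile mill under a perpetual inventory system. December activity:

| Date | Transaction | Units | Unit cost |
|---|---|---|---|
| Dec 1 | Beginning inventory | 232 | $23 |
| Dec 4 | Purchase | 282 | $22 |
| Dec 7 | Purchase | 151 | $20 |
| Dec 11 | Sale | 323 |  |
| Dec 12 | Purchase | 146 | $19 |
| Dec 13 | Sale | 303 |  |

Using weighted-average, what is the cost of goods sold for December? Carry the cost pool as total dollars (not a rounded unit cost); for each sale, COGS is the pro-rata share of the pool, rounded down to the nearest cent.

COGS = $13,443.69

After Dec 1: 232 on hand, pool $5,336.00 (≈ $23.0000 each)
After Dec 4: 514 on hand, pool $11,540.00 (≈ $22.4514 each)
After Dec 7: 665 on hand, pool $14,560.00 (≈ $21.8947 each)
Dec 11, sell 323: 323/665 × $14,560.00 → $7,072.00
After Dec 12: 488 on hand, pool $10,262.00 (≈ $21.0287 each)
Dec 13, sell 303: 303/488 × $10,262.00 → $6,371.69
Total COGS = $7,072.00 + $6,371.69 = $13,443.69
Ending inventory (cost pool remaining) = $3,890.31
Check: goods available $17,334.00 = COGS $13,443.69 + ending $3,890.31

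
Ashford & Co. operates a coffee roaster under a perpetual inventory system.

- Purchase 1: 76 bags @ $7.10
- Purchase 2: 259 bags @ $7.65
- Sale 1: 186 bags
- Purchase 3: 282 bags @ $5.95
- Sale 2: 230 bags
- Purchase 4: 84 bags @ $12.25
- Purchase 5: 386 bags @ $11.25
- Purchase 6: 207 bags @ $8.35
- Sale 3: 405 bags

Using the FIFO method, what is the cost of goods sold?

Sale 1 (186) [FIFO — oldest first]: 76 @ $7.10 + 110 @ $7.65 = $1,381.10
Sale 2 (230) [FIFO — oldest first]: 149 @ $7.65 + 81 @ $5.95 = $1,621.80
Sale 3 (405) [FIFO — oldest first]: 201 @ $5.95 + 84 @ $12.25 + 120 @ $11.25 = $3,574.95
Total COGS = $1,381.10 + $1,621.80 + $3,574.95 = $6,577.85
Ending inventory: 266 @ $11.25 + 207 @ $8.35 = $4,720.95

COGS = $6,577.85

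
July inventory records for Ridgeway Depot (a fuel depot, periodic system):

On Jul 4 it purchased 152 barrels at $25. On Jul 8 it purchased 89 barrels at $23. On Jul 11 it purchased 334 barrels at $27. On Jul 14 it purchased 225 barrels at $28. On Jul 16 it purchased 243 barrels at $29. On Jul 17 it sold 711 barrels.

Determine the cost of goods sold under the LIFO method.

COGS = $19,908

Jul 17, 711 sold [LIFO — newest first]: 243 @ $29 + 225 @ $28 + 243 @ $27 = $19,908
Ending inventory: 152 @ $25 + 89 @ $23 + 91 @ $27 = $8,304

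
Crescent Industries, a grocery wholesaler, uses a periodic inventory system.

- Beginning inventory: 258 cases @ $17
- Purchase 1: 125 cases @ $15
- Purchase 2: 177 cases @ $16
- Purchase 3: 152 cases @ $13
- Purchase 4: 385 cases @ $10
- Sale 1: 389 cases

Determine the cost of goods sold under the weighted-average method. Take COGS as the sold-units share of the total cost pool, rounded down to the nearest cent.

Sale 1, sell 389: 389/1097 × $14,919.00 → $5,290.32
Ending inventory (cost pool remaining) = $9,628.68

COGS = $5,290.32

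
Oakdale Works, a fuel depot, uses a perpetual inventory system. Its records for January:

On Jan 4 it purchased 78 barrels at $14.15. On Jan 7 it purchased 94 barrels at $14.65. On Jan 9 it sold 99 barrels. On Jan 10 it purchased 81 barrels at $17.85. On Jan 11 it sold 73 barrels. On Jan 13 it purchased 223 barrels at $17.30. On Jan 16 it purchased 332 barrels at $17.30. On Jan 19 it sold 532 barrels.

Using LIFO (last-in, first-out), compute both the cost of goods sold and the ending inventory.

Jan 9, 99 sold [LIFO — newest first]: 94 @ $14.65 + 5 @ $14.15 = $1,447.85
Jan 11, 73 sold [LIFO — newest first]: 73 @ $17.85 = $1,303.05
Jan 19, 532 sold [LIFO — newest first]: 332 @ $17.30 + 200 @ $17.30 = $9,203.60
Total COGS = $1,447.85 + $1,303.05 + $9,203.60 = $11,954.50
Ending inventory: 73 @ $14.15 + 8 @ $17.85 + 23 @ $17.30 = $1,573.65

COGS = $11,954.50; ending inventory = $1,573.65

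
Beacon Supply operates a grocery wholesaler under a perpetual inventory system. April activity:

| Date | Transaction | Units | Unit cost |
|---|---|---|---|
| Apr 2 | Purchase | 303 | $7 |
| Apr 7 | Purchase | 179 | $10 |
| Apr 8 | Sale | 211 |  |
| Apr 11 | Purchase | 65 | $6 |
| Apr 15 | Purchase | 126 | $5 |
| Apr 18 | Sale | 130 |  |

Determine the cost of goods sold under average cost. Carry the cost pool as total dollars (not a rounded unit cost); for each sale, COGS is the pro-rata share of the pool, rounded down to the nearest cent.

After Apr 2: 303 on hand, pool $2,121.00 (≈ $7.0000 each)
After Apr 7: 482 on hand, pool $3,911.00 (≈ $8.1141 each)
Apr 8, sell 211: 211/482 × $3,911.00 → $1,712.07
After Apr 11: 336 on hand, pool $2,588.93 (≈ $7.7051 each)
After Apr 15: 462 on hand, pool $3,218.93 (≈ $6.9674 each)
Apr 18, sell 130: 130/462 × $3,218.93 → $905.75
Total COGS = $1,712.07 + $905.75 = $2,617.82
Ending inventory (cost pool remaining) = $2,313.18

COGS = $2,617.82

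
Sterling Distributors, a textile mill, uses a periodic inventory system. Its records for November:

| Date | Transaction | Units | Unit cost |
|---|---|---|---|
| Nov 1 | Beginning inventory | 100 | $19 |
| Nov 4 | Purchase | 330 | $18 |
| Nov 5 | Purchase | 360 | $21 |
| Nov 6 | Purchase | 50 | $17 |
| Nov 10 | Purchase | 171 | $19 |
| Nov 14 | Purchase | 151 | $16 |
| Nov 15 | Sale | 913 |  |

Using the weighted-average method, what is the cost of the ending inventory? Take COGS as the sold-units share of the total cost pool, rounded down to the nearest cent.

Ending inventory = $4,696.08

Nov 15, sell 913: 913/1162 × $21,915.00 → $17,218.92
Ending inventory (cost pool remaining) = $4,696.08
Check: goods available $21,915.00 = COGS $17,218.92 + ending $4,696.08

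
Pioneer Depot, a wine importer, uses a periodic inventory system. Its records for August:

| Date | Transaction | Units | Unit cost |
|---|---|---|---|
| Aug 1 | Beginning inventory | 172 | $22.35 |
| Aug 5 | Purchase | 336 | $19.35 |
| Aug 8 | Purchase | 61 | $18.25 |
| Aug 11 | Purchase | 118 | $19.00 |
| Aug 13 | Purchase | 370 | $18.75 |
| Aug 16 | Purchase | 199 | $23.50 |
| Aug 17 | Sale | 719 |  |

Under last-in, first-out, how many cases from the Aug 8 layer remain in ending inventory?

Aug 17, 719 sold [LIFO — newest first]: 199 @ $23.50 + 370 @ $18.75 + 118 @ $19.00 + 32 @ $18.25 = $14,440.00
Ending inventory: 172 @ $22.35 + 336 @ $19.35 + 29 @ $18.25 = $10,875.05

29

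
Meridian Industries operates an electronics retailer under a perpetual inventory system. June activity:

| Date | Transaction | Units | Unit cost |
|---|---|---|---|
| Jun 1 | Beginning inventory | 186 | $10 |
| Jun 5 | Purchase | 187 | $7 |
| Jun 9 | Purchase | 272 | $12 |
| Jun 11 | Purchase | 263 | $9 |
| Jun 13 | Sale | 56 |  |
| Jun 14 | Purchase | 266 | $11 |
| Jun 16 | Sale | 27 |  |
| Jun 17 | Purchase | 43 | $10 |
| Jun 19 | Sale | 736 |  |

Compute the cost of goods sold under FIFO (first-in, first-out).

COGS = $7,999

Jun 13, 56 sold [FIFO — oldest first]: 56 @ $10 = $560
Jun 16, 27 sold [FIFO — oldest first]: 27 @ $10 = $270
Jun 19, 736 sold [FIFO — oldest first]: 103 @ $10 + 187 @ $7 + 272 @ $12 + 174 @ $9 = $7,169
Total COGS = $560 + $270 + $7,169 = $7,999
Ending inventory: 89 @ $9 + 266 @ $11 + 43 @ $10 = $4,157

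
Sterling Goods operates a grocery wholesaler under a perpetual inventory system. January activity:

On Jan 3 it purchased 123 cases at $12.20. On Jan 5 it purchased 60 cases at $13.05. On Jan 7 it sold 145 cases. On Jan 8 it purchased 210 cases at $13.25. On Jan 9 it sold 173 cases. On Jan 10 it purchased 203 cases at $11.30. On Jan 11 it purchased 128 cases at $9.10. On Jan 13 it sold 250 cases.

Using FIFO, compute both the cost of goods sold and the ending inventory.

Jan 7, 145 sold [FIFO — oldest first]: 123 @ $12.20 + 22 @ $13.05 = $1,787.70
Jan 9, 173 sold [FIFO — oldest first]: 38 @ $13.05 + 135 @ $13.25 = $2,284.65
Jan 13, 250 sold [FIFO — oldest first]: 75 @ $13.25 + 175 @ $11.30 = $2,971.25
Total COGS = $1,787.70 + $2,284.65 + $2,971.25 = $7,043.60
Ending inventory: 28 @ $11.30 + 128 @ $9.10 = $1,481.20
Check: goods available $8,524.80 = COGS $7,043.60 + ending $1,481.20

COGS = $7,043.60; ending inventory = $1,481.20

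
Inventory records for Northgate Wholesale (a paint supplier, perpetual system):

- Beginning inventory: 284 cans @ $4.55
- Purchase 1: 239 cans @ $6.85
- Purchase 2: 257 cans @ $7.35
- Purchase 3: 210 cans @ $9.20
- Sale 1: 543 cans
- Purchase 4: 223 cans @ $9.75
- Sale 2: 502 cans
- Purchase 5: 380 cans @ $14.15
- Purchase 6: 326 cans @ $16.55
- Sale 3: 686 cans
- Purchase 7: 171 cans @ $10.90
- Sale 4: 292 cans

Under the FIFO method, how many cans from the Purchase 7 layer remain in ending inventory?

Sale 1 (543) [FIFO — oldest first]: 284 @ $4.55 + 239 @ $6.85 + 20 @ $7.35 = $3,076.35
Sale 2 (502) [FIFO — oldest first]: 237 @ $7.35 + 210 @ $9.20 + 55 @ $9.75 = $4,210.20
Sale 3 (686) [FIFO — oldest first]: 168 @ $9.75 + 380 @ $14.15 + 138 @ $16.55 = $9,298.90
Sale 4 (292) [FIFO — oldest first]: 188 @ $16.55 + 104 @ $10.90 = $4,245.00
Total COGS = $3,076.35 + $4,210.20 + $9,298.90 + $4,245.00 = $20,830.45
Ending inventory: 67 @ $10.90 = $730.30
Check: goods available $21,560.75 = COGS $20,830.45 + ending $730.30

67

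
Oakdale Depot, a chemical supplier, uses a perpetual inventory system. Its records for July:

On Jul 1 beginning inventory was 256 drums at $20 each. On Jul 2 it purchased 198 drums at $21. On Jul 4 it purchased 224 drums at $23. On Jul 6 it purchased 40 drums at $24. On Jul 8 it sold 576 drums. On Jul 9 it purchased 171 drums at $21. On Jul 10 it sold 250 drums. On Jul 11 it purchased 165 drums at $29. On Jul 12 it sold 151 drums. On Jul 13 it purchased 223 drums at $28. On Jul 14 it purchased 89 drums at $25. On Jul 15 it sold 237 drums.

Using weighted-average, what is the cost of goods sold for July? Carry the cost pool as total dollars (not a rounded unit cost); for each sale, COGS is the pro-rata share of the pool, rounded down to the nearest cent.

COGS = $28,118.10

After Jul 1: 256 on hand, pool $5,120.00 (≈ $20.0000 each)
After Jul 2: 454 on hand, pool $9,278.00 (≈ $20.4361 each)
After Jul 4: 678 on hand, pool $14,430.00 (≈ $21.2832 each)
After Jul 6: 718 on hand, pool $15,390.00 (≈ $21.4345 each)
Jul 8, sell 576: 576/718 × $15,390.00 → $12,346.29
After Jul 9: 313 on hand, pool $6,634.71 (≈ $21.1972 each)
Jul 10, sell 250: 250/313 × $6,634.71 → $5,299.28
After Jul 11: 228 on hand, pool $6,120.43 (≈ $26.8440 each)
Jul 12, sell 151: 151/228 × $6,120.43 → $4,053.44
After Jul 13: 300 on hand, pool $8,310.99 (≈ $27.7033 each)
After Jul 14: 389 on hand, pool $10,535.99 (≈ $27.0848 each)
Jul 15, sell 237: 237/389 × $10,535.99 → $6,419.09
Total COGS = $12,346.29 + $5,299.28 + $4,053.44 + $6,419.09 = $28,118.10
Ending inventory (cost pool remaining) = $4,116.90
Check: goods available $32,235.00 = COGS $28,118.10 + ending $4,116.90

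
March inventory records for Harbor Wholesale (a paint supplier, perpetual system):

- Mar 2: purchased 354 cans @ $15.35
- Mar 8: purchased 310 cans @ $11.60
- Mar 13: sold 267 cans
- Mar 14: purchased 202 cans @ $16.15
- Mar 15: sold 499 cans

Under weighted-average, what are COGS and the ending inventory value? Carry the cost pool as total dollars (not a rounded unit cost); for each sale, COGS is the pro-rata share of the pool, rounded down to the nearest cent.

After Mar 2: 354 on hand, pool $5,433.90 (≈ $15.3500 each)
After Mar 8: 664 on hand, pool $9,029.90 (≈ $13.5992 each)
Mar 13, sell 267: 267/664 × $9,029.90 → $3,630.99
After Mar 14: 599 on hand, pool $8,661.21 (≈ $14.4594 each)
Mar 15, sell 499: 499/599 × $8,661.21 → $7,215.26
Total COGS = $3,630.99 + $7,215.26 = $10,846.25
Ending inventory (cost pool remaining) = $1,445.95
Check: goods available $12,292.20 = COGS $10,846.25 + ending $1,445.95

COGS = $10,846.25; ending inventory = $1,445.95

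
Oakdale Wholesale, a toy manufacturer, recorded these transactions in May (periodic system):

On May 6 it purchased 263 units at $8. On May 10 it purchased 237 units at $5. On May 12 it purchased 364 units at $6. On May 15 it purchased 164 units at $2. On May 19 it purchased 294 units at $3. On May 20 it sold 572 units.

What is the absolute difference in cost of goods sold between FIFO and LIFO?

FIFO COGS: 263 @ $8 + 237 @ $5 + 72 @ $6 = $3,721
LIFO COGS: 294 @ $3 + 164 @ $2 + 114 @ $6 = $1,894
Difference = |$3,721 − $1,894| = $1,827

$1,827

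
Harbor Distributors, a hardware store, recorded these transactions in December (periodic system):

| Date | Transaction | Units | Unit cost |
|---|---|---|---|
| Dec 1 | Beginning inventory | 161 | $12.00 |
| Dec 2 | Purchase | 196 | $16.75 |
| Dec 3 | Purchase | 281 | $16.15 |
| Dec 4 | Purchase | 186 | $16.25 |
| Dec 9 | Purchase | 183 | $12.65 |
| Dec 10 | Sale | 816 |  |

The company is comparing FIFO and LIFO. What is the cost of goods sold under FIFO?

COGS = $12,645.65

FIFO COGS: 161 @ $12.00 + 196 @ $16.75 + 281 @ $16.15 + 178 @ $16.25 = $12,645.65
LIFO COGS: 183 @ $12.65 + 186 @ $16.25 + 281 @ $16.15 + 166 @ $16.75 = $12,656.10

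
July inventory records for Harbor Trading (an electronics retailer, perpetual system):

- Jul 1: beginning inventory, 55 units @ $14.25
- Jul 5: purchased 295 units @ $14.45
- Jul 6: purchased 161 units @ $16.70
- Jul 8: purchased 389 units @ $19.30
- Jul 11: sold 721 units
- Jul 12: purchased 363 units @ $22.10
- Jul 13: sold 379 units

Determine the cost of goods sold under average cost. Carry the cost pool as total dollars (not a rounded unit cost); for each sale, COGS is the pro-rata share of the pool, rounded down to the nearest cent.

COGS = $19,940.85

After Jul 1: 55 on hand, pool $783.75 (≈ $14.2500 each)
After Jul 5: 350 on hand, pool $5,046.50 (≈ $14.4186 each)
After Jul 6: 511 on hand, pool $7,735.20 (≈ $15.1374 each)
After Jul 8: 900 on hand, pool $15,242.90 (≈ $16.9366 each)
Jul 11, sell 721: 721/900 × $15,242.90 → $12,211.25
After Jul 12: 542 on hand, pool $11,053.95 (≈ $20.3947 each)
Jul 13, sell 379: 379/542 × $11,053.95 → $7,729.60
Total COGS = $12,211.25 + $7,729.60 = $19,940.85
Ending inventory (cost pool remaining) = $3,324.35
Check: goods available $23,265.20 = COGS $19,940.85 + ending $3,324.35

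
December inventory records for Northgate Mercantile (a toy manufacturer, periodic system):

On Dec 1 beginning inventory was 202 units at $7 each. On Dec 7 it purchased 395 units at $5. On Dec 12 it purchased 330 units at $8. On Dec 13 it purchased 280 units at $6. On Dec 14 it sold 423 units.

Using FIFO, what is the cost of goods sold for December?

COGS = $2,519

Dec 14, 423 sold [FIFO — oldest first]: 202 @ $7 + 221 @ $5 = $2,519
Ending inventory: 174 @ $5 + 330 @ $8 + 280 @ $6 = $5,190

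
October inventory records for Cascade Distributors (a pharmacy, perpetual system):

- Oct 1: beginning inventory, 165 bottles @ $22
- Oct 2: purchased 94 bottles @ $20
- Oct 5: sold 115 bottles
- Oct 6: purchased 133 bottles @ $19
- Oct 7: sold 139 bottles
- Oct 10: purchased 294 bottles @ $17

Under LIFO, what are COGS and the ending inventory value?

COGS = $5,001; ending inventory = $8,034

Oct 5, 115 sold [LIFO — newest first]: 94 @ $20 + 21 @ $22 = $2,342
Oct 7, 139 sold [LIFO — newest first]: 133 @ $19 + 6 @ $22 = $2,659
Total COGS = $2,342 + $2,659 = $5,001
Ending inventory: 138 @ $22 + 294 @ $17 = $8,034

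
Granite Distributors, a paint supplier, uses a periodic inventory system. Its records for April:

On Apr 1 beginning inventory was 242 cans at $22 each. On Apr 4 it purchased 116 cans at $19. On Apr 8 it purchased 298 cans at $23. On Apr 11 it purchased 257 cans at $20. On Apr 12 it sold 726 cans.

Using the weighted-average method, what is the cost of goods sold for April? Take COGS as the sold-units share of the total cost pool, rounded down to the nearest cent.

Apr 12, sell 726: 726/913 × $19,522.00 → $15,523.51
Ending inventory (cost pool remaining) = $3,998.49

COGS = $15,523.51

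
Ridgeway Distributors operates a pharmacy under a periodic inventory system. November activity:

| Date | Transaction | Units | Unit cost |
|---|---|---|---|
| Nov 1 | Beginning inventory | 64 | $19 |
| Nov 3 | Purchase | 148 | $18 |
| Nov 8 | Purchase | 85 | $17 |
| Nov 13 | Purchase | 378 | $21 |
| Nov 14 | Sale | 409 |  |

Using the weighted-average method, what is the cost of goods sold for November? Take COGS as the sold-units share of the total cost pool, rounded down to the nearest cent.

Nov 14, sell 409: 409/675 × $13,263.00 → $8,036.39
Ending inventory (cost pool remaining) = $5,226.61

COGS = $8,036.39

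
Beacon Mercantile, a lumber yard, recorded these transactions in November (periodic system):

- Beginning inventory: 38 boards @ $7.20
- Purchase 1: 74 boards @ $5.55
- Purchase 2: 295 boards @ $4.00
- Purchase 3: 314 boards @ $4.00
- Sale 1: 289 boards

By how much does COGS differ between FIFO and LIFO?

$236.30

FIFO COGS: 38 @ $7.20 + 74 @ $5.55 + 177 @ $4.00 = $1,392.30
LIFO COGS: 289 @ $4.00 = $1,156.00
Difference = |$1,392.30 − $1,156.00| = $236.30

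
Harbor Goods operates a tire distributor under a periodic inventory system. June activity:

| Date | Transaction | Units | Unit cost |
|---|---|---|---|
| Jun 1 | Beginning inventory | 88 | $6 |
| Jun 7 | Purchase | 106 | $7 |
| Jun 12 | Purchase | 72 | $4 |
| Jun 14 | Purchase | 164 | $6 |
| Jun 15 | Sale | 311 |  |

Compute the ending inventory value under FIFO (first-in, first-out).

Jun 15, 311 sold [FIFO — oldest first]: 88 @ $6 + 106 @ $7 + 72 @ $4 + 45 @ $6 = $1,828
Ending inventory: 119 @ $6 = $714
Check: goods available $2,542 = COGS $1,828 + ending $714

Ending inventory = $714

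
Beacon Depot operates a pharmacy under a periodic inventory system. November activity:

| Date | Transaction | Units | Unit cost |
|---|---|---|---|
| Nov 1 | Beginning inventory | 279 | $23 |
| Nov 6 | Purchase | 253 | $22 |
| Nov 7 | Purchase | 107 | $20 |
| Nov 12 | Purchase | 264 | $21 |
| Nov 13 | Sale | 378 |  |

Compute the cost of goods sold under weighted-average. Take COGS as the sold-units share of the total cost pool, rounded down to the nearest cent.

COGS = $8,232.69

Nov 13, sell 378: 378/903 × $19,667.00 → $8,232.69
Ending inventory (cost pool remaining) = $11,434.31
Check: goods available $19,667.00 = COGS $8,232.69 + ending $11,434.31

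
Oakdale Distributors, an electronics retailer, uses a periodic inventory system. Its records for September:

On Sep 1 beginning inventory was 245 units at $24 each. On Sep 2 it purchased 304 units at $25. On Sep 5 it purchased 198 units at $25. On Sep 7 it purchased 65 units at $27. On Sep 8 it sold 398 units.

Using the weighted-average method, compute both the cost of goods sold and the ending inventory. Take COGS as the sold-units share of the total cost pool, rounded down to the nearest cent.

Sep 8, sell 398: 398/812 × $20,185.00 → $9,893.63
Ending inventory (cost pool remaining) = $10,291.37

COGS = $9,893.63; ending inventory = $10,291.37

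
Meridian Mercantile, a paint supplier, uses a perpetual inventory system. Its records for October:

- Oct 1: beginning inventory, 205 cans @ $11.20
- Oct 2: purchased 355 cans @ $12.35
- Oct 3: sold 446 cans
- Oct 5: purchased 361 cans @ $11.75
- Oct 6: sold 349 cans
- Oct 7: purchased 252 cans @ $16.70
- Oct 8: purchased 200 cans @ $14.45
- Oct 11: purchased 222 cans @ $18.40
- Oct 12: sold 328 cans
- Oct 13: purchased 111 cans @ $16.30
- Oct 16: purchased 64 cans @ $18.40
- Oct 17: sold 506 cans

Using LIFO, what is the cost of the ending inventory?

Oct 3, 446 sold [LIFO — newest first]: 355 @ $12.35 + 91 @ $11.20 = $5,403.45
Oct 6, 349 sold [LIFO — newest first]: 349 @ $11.75 = $4,100.75
Oct 12, 328 sold [LIFO — newest first]: 222 @ $18.40 + 106 @ $14.45 = $5,616.50
Oct 17, 506 sold [LIFO — newest first]: 64 @ $18.40 + 111 @ $16.30 + 94 @ $14.45 + 237 @ $16.70 = $8,303.10
Total COGS = $5,403.45 + $4,100.75 + $5,616.50 + $8,303.10 = $23,423.80
Ending inventory: 114 @ $11.20 + 12 @ $11.75 + 15 @ $16.70 = $1,668.30
Check: goods available $25,092.10 = COGS $23,423.80 + ending $1,668.30

Ending inventory = $1,668.30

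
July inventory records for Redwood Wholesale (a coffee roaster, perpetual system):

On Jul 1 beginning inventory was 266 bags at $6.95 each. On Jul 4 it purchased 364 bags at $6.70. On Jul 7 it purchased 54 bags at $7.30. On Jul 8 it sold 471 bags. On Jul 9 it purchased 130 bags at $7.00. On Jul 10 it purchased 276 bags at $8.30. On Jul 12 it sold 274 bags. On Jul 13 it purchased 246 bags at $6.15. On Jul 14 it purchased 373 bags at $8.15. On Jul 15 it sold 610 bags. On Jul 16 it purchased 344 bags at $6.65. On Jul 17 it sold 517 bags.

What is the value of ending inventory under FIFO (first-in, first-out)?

Jul 8, 471 sold [FIFO — oldest first]: 266 @ $6.95 + 205 @ $6.70 = $3,222.20
Jul 12, 274 sold [FIFO — oldest first]: 159 @ $6.70 + 54 @ $7.30 + 61 @ $7.00 = $1,886.50
Jul 15, 610 sold [FIFO — oldest first]: 69 @ $7.00 + 276 @ $8.30 + 246 @ $6.15 + 19 @ $8.15 = $4,441.55
Jul 17, 517 sold [FIFO — oldest first]: 354 @ $8.15 + 163 @ $6.65 = $3,969.05
Total COGS = $3,222.20 + $1,886.50 + $4,441.55 + $3,969.05 = $13,519.30
Ending inventory: 181 @ $6.65 = $1,203.65
Check: goods available $14,722.95 = COGS $13,519.30 + ending $1,203.65

Ending inventory = $1,203.65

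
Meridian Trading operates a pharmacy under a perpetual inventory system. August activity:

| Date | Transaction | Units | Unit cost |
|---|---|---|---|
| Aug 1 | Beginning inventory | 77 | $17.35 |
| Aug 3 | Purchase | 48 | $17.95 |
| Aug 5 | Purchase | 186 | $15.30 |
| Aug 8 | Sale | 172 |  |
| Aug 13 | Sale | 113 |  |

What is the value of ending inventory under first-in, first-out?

Aug 8, 172 sold [FIFO — oldest first]: 77 @ $17.35 + 48 @ $17.95 + 47 @ $15.30 = $2,916.65
Aug 13, 113 sold [FIFO — oldest first]: 113 @ $15.30 = $1,728.90
Total COGS = $2,916.65 + $1,728.90 = $4,645.55
Ending inventory: 26 @ $15.30 = $397.80

Ending inventory = $397.80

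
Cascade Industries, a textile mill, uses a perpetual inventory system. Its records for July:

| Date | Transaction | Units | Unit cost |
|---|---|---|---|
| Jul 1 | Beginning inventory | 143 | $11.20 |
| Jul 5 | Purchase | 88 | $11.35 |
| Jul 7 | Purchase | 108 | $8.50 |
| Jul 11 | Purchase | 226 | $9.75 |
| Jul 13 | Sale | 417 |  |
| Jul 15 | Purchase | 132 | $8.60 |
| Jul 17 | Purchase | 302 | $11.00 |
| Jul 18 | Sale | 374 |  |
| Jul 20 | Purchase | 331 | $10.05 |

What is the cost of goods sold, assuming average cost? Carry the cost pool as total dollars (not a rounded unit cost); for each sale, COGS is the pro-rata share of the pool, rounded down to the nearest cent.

COGS = $8,050.48

After Jul 1: 143 on hand, pool $1,601.60 (≈ $11.2000 each)
After Jul 5: 231 on hand, pool $2,600.40 (≈ $11.2571 each)
After Jul 7: 339 on hand, pool $3,518.40 (≈ $10.3788 each)
After Jul 11: 565 on hand, pool $5,721.90 (≈ $10.1273 each)
Jul 13, sell 417: 417/565 × $5,721.90 → $4,223.06
After Jul 15: 280 on hand, pool $2,634.04 (≈ $9.4073 each)
After Jul 17: 582 on hand, pool $5,956.04 (≈ $10.2337 each)
Jul 18, sell 374: 374/582 × $5,956.04 → $3,827.42
After Jul 20: 539 on hand, pool $5,455.17 (≈ $10.1209 each)
Total COGS = $4,223.06 + $3,827.42 = $8,050.48
Ending inventory (cost pool remaining) = $5,455.17
Check: goods available $13,505.65 = COGS $8,050.48 + ending $5,455.17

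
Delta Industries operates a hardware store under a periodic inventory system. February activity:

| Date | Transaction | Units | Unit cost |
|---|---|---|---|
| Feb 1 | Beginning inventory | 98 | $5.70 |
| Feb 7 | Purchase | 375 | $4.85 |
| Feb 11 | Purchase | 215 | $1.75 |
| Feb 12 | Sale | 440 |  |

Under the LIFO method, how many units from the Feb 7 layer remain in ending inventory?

Feb 12, 440 sold [LIFO — newest first]: 215 @ $1.75 + 225 @ $4.85 = $1,467.50
Ending inventory: 98 @ $5.70 + 150 @ $4.85 = $1,286.10

150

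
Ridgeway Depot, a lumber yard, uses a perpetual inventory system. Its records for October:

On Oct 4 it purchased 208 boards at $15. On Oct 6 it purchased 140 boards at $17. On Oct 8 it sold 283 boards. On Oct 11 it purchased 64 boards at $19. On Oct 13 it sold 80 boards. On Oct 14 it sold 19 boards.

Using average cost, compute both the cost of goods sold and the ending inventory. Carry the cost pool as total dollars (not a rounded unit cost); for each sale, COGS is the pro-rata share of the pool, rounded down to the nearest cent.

After Oct 4: 208 on hand, pool $3,120.00 (≈ $15.0000 each)
After Oct 6: 348 on hand, pool $5,500.00 (≈ $15.8046 each)
Oct 8, sell 283: 283/348 × $5,500.00 → $4,472.70
After Oct 11: 129 on hand, pool $2,243.30 (≈ $17.3899 each)
Oct 13, sell 80: 80/129 × $2,243.30 → $1,391.19
Oct 14, sell 19: 19/49 × $852.11 → $330.41
Total COGS = $4,472.70 + $1,391.19 + $330.41 = $6,194.30
Ending inventory (cost pool remaining) = $521.70
Check: goods available $6,716.00 = COGS $6,194.30 + ending $521.70

COGS = $6,194.30; ending inventory = $521.70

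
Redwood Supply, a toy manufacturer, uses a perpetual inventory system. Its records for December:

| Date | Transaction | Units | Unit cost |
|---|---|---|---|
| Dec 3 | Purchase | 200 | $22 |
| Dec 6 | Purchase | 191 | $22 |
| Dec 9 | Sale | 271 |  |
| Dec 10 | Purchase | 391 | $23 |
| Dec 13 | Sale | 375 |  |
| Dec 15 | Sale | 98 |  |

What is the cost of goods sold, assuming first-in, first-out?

COGS = $16,721

Dec 9, 271 sold [FIFO — oldest first]: 200 @ $22 + 71 @ $22 = $5,962
Dec 13, 375 sold [FIFO — oldest first]: 120 @ $22 + 255 @ $23 = $8,505
Dec 15, 98 sold [FIFO — oldest first]: 98 @ $23 = $2,254
Total COGS = $5,962 + $8,505 + $2,254 = $16,721
Ending inventory: 38 @ $23 = $874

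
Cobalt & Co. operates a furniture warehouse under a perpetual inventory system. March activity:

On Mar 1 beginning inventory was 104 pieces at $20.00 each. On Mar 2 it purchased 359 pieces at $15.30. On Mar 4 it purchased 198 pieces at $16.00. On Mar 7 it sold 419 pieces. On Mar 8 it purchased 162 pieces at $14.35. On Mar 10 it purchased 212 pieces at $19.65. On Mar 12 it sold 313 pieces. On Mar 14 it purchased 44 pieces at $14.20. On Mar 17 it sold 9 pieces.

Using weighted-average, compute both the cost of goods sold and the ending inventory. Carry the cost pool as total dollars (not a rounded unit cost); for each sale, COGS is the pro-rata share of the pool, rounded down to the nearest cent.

After Mar 1: 104 on hand, pool $2,080.00 (≈ $20.0000 each)
After Mar 2: 463 on hand, pool $7,572.70 (≈ $16.3557 each)
After Mar 4: 661 on hand, pool $10,740.70 (≈ $16.2492 each)
Mar 7, sell 419: 419/661 × $10,740.70 → $6,808.40
After Mar 8: 404 on hand, pool $6,257.00 (≈ $15.4876 each)
After Mar 10: 616 on hand, pool $10,422.80 (≈ $16.9201 each)
Mar 12, sell 313: 313/616 × $10,422.80 → $5,296.00
After Mar 14: 347 on hand, pool $5,751.60 (≈ $16.5752 each)
Mar 17, sell 9: 9/347 × $5,751.60 → $149.17
Total COGS = $6,808.40 + $5,296.00 + $149.17 = $12,253.57
Ending inventory (cost pool remaining) = $5,602.43

COGS = $12,253.57; ending inventory = $5,602.43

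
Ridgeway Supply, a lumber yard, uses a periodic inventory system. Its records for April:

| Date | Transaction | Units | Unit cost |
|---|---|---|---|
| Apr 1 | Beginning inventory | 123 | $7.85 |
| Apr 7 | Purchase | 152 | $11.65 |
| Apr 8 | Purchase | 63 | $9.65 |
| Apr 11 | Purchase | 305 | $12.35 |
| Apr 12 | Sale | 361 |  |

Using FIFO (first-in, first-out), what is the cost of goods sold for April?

Apr 12, 361 sold [FIFO — oldest first]: 123 @ $7.85 + 152 @ $11.65 + 63 @ $9.65 + 23 @ $12.35 = $3,628.35
Ending inventory: 282 @ $12.35 = $3,482.70

COGS = $3,628.35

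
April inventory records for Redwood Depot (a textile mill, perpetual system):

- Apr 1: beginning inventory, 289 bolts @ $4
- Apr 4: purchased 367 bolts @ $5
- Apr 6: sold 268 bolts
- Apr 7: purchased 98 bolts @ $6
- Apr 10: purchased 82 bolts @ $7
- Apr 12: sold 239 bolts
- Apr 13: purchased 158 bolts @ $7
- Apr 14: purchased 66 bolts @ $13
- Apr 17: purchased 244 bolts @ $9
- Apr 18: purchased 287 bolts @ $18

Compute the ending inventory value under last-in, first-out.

Apr 6, 268 sold [LIFO — newest first]: 268 @ $5 = $1,340
Apr 12, 239 sold [LIFO — newest first]: 82 @ $7 + 98 @ $6 + 59 @ $5 = $1,457
Total COGS = $1,340 + $1,457 = $2,797
Ending inventory: 289 @ $4 + 40 @ $5 + 158 @ $7 + 66 @ $13 + 244 @ $9 + 287 @ $18 = $10,682

Ending inventory = $10,682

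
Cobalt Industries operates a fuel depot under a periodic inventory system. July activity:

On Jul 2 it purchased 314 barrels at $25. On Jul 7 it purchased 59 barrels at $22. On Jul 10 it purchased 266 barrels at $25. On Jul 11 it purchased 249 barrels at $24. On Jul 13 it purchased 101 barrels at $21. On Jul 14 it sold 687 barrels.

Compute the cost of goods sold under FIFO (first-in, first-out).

Jul 14, 687 sold [FIFO — oldest first]: 314 @ $25 + 59 @ $22 + 266 @ $25 + 48 @ $24 = $16,950
Ending inventory: 201 @ $24 + 101 @ $21 = $6,945
Check: goods available $23,895 = COGS $16,950 + ending $6,945

COGS = $16,950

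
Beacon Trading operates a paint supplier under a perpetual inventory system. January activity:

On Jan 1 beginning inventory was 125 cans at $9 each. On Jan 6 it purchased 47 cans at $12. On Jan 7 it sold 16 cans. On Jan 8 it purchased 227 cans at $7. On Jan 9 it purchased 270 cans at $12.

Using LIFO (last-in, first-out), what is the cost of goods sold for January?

COGS = $192

Jan 7, 16 sold [LIFO — newest first]: 16 @ $12 = $192
Ending inventory: 125 @ $9 + 31 @ $12 + 227 @ $7 + 270 @ $12 = $6,326
Check: goods available $6,518 = COGS $192 + ending $6,326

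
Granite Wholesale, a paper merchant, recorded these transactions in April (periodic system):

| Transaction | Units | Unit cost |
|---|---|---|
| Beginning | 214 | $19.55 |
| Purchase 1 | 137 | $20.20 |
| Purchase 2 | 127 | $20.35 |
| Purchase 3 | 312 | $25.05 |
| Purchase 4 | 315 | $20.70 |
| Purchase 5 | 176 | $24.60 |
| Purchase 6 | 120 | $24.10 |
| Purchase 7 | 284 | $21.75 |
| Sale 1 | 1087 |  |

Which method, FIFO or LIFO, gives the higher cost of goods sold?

FIFO COGS: 214 @ $19.55 + 137 @ $20.20 + 127 @ $20.35 + 312 @ $25.05 + 297 @ $20.70 = $23,499.05
LIFO COGS: 284 @ $21.75 + 120 @ $24.10 + 176 @ $24.60 + 315 @ $20.70 + 192 @ $25.05 = $24,728.70

LIFO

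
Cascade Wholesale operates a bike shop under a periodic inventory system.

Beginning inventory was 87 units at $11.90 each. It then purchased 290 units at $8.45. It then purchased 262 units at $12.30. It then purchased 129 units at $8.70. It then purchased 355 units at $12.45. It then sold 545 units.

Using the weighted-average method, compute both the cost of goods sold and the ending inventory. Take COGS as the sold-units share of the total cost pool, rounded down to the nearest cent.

Sale 1, sell 545: 545/1123 × $12,250.45 → $5,945.23
Ending inventory (cost pool remaining) = $6,305.22
Check: goods available $12,250.45 = COGS $5,945.23 + ending $6,305.22

COGS = $5,945.23; ending inventory = $6,305.22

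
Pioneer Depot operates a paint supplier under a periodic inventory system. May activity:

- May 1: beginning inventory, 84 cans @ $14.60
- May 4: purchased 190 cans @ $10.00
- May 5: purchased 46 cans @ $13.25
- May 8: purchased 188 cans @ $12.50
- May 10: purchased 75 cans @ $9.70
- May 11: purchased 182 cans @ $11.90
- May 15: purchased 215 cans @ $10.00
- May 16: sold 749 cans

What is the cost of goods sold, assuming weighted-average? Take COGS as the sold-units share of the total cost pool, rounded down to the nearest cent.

May 16, sell 749: 749/980 × $11,129.20 → $8,505.88
Ending inventory (cost pool remaining) = $2,623.32

COGS = $8,505.88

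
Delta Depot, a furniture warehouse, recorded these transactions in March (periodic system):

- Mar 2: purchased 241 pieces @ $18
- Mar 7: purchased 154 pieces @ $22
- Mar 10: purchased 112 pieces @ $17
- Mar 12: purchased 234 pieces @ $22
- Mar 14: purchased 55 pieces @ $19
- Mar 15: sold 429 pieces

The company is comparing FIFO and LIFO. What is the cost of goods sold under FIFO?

COGS = $8,304

FIFO COGS: 241 @ $18 + 154 @ $22 + 34 @ $17 = $8,304
LIFO COGS: 55 @ $19 + 234 @ $22 + 112 @ $17 + 28 @ $22 = $8,713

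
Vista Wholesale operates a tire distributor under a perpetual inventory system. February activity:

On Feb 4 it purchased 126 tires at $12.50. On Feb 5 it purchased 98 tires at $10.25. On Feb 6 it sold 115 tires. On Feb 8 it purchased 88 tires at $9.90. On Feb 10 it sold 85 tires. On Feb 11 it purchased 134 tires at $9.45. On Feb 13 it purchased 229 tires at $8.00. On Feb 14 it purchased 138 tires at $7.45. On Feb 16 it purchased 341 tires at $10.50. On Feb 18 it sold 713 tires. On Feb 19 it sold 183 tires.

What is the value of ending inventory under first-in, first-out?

Feb 6, 115 sold [FIFO — oldest first]: 115 @ $12.50 = $1,437.50
Feb 10, 85 sold [FIFO — oldest first]: 11 @ $12.50 + 74 @ $10.25 = $896.00
Feb 18, 713 sold [FIFO — oldest first]: 24 @ $10.25 + 88 @ $9.90 + 134 @ $9.45 + 229 @ $8.00 + 138 @ $7.45 + 100 @ $10.50 = $6,293.60
Feb 19, 183 sold [FIFO — oldest first]: 183 @ $10.50 = $1,921.50
Total COGS = $1,437.50 + $896.00 + $6,293.60 + $1,921.50 = $10,548.60
Ending inventory: 58 @ $10.50 = $609.00
Check: goods available $11,157.60 = COGS $10,548.60 + ending $609.00

Ending inventory = $609.00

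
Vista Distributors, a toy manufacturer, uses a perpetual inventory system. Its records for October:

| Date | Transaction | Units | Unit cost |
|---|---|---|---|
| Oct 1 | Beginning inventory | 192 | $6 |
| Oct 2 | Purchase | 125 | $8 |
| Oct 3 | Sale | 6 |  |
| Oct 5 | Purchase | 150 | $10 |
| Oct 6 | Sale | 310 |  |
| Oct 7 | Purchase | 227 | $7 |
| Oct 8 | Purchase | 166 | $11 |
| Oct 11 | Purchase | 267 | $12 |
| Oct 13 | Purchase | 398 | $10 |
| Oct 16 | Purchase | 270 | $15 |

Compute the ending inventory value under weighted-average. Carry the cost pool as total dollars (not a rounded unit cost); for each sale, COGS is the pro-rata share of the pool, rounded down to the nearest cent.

After Oct 1: 192 on hand, pool $1,152.00 (≈ $6.0000 each)
After Oct 2: 317 on hand, pool $2,152.00 (≈ $6.7886 each)
Oct 3, sell 6: 6/317 × $2,152.00 → $40.73
After Oct 5: 461 on hand, pool $3,611.27 (≈ $7.8336 each)
Oct 6, sell 310: 310/461 × $3,611.27 → $2,428.40
After Oct 7: 378 on hand, pool $2,771.87 (≈ $7.3330 each)
After Oct 8: 544 on hand, pool $4,597.87 (≈ $8.4520 each)
After Oct 11: 811 on hand, pool $7,801.87 (≈ $9.6201 each)
After Oct 13: 1209 on hand, pool $11,781.87 (≈ $9.7451 each)
After Oct 16: 1479 on hand, pool $15,831.87 (≈ $10.7044 each)
Total COGS = $40.73 + $2,428.40 = $2,469.13
Ending inventory (cost pool remaining) = $15,831.87
Check: goods available $18,301.00 = COGS $2,469.13 + ending $15,831.87

Ending inventory = $15,831.87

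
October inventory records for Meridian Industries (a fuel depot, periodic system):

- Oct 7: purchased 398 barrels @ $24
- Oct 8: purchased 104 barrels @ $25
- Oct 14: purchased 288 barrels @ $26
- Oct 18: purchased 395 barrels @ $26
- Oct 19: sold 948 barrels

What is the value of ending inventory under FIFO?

Ending inventory = $6,162

Oct 19, 948 sold [FIFO — oldest first]: 398 @ $24 + 104 @ $25 + 288 @ $26 + 158 @ $26 = $23,748
Ending inventory: 237 @ $26 = $6,162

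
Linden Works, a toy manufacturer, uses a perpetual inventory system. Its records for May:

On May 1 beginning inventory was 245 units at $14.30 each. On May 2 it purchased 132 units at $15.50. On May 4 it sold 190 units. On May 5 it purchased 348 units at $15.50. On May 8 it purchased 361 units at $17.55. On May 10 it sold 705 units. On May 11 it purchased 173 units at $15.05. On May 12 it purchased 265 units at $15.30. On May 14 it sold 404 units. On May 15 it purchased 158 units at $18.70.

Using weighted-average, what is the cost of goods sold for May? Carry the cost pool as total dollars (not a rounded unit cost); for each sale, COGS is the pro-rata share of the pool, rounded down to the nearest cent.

COGS = $20,451.19

After May 1: 245 on hand, pool $3,503.50 (≈ $14.3000 each)
After May 2: 377 on hand, pool $5,549.50 (≈ $14.7202 each)
May 4, sell 190: 190/377 × $5,549.50 → $2,796.83
After May 5: 535 on hand, pool $8,146.67 (≈ $15.2274 each)
After May 8: 896 on hand, pool $14,482.22 (≈ $16.1632 each)
May 10, sell 705: 705/896 × $14,482.22 → $11,395.05
After May 11: 364 on hand, pool $5,690.82 (≈ $15.6341 each)
After May 12: 629 on hand, pool $9,745.32 (≈ $15.4934 each)
May 14, sell 404: 404/629 × $9,745.32 → $6,259.31
After May 15: 383 on hand, pool $6,440.61 (≈ $16.8162 each)
Total COGS = $2,796.83 + $11,395.05 + $6,259.31 = $20,451.19
Ending inventory (cost pool remaining) = $6,440.61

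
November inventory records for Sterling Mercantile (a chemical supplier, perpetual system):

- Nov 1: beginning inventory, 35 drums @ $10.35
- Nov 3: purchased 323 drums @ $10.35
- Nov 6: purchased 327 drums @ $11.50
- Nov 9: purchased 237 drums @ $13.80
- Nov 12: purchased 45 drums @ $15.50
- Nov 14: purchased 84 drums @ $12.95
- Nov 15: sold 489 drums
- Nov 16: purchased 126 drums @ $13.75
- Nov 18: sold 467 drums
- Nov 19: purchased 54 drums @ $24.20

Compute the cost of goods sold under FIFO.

COGS = $11,263.40

Nov 15, 489 sold [FIFO — oldest first]: 35 @ $10.35 + 323 @ $10.35 + 131 @ $11.50 = $5,211.80
Nov 18, 467 sold [FIFO — oldest first]: 196 @ $11.50 + 237 @ $13.80 + 34 @ $15.50 = $6,051.60
Total COGS = $5,211.80 + $6,051.60 = $11,263.40
Ending inventory: 11 @ $15.50 + 84 @ $12.95 + 126 @ $13.75 + 54 @ $24.20 = $4,297.60
Check: goods available $15,561.00 = COGS $11,263.40 + ending $4,297.60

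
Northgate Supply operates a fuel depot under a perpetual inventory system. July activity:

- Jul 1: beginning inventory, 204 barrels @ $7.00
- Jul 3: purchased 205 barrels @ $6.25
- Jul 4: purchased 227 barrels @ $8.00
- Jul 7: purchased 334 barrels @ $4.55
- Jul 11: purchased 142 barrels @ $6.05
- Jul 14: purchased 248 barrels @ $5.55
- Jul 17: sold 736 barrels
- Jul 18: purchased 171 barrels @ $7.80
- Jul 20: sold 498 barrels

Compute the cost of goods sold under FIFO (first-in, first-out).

Jul 17, 736 sold [FIFO — oldest first]: 204 @ $7.00 + 205 @ $6.25 + 227 @ $8.00 + 100 @ $4.55 = $4,980.25
Jul 20, 498 sold [FIFO — oldest first]: 234 @ $4.55 + 142 @ $6.05 + 122 @ $5.55 = $2,600.90
Total COGS = $4,980.25 + $2,600.90 = $7,581.15
Ending inventory: 126 @ $5.55 + 171 @ $7.80 = $2,033.10
Check: goods available $9,614.25 = COGS $7,581.15 + ending $2,033.10

COGS = $7,581.15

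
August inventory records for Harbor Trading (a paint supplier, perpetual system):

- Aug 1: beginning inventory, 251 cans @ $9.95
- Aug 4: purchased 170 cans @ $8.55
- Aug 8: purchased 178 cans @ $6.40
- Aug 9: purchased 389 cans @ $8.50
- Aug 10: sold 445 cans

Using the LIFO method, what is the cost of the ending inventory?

Ending inventory = $4,731.75

Aug 10, 445 sold [LIFO — newest first]: 389 @ $8.50 + 56 @ $6.40 = $3,664.90
Ending inventory: 251 @ $9.95 + 170 @ $8.55 + 122 @ $6.40 = $4,731.75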